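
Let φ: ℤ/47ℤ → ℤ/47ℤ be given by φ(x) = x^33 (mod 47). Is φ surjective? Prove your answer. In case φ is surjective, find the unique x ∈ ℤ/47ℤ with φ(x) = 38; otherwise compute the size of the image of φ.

33

Since 47 is prime, the nonzero elements of ℤ/47ℤ form a cyclic group of order 46.
As gcd(33, 46) = 1, raising to the 33rd power is a bijection on this group: if u^33 ≡ v^33 then (uv^{−1})^33 = 1, and the only element of order dividing gcd(33, 46) = 1 is 1, so u = v.
With φ(0) = 0 this makes φ injective on all of ℤ/47ℤ, hence bijective (finite equal-size domain and codomain). In particular φ is surjective.
Since φ is surjective, we find the preimage of 38. The inverse of x ↦ x^33 on (ℤ/47ℤ)^× is x ↦ x^7, because 33·7 = 231 = 5·46 + 1 ≡ 1 (mod 46) and x^{46} = 1 for x ≠ 0 (Fermat). So φ⁻¹(38) = 38^7 mod 47.
Repeated squaring mod 47: 38^1 ≡ 38, 38^2 ≡ 38² = 1444 ≡ 34, 38^4 ≡ 34² = 1156 ≡ 28. Since 7 = 4 + 2 + 1, 38^7 ≡ 28·34·38: 28·34 = 952 ≡ 12, then 12·38 = 456 ≡ 33. So 38^7 ≡ 33 (mod 47).
Hence φ⁻¹(38) = 33.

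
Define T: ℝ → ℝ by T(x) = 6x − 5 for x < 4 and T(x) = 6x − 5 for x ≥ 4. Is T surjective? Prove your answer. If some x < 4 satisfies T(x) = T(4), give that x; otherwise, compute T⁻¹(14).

19/6

Both pieces are strictly increasing (slopes 6 and 6), so each is injective on its own interval.
The left piece maps (−∞, 4) onto (−∞, 19); the right piece maps [4, ∞) onto [19, ∞).
These images together cover ℝ, so T is surjective.
Because the two images are disjoint, no x < 4 has T(x) = T(4), so we compute T⁻¹(14): 14 lies in (−∞, 19), so solve 6x − 5 = 14: x = (14 + 5)/6 = 19/6.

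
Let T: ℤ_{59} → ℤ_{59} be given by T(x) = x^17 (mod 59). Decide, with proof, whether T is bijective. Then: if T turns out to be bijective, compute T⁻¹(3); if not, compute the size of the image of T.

28

Since 59 is prime, the nonzero elements of ℤ_{59} form a cyclic group of order 58.
As gcd(17, 58) = 1, raising to the 17th power is a bijection on this group: if u^17 ≡ v^17 then (uv^{−1})^17 = 1, and the only element of order dividing gcd(17, 58) = 1 is 1, so u = v.
With T(0) = 0 this makes T injective on all of ℤ_{59}, hence bijective (finite equal-size domain and codomain). In particular T is bijective.
Since T is bijective, we find the preimage of 3. The inverse of x ↦ x^17 on (ℤ_{59})^× is x ↦ x^41, because 17·41 = 697 = 12·58 + 1 ≡ 1 (mod 58) and x^{58} = 1 for x ≠ 0 (Fermat). So T⁻¹(3) = 3^41 mod 59.
Repeated squaring mod 59: 3^1 ≡ 3, 3^2 ≡ 3² = 9, 3^4 ≡ 9² = 81 ≡ 22, 3^8 ≡ 22² = 484 ≡ 12, 3^16 ≡ 12² = 144 ≡ 26, 3^32 ≡ 26² = 676 ≡ 27. Since 41 = 32 + 8 + 1, 3^41 ≡ 27·12·3: 27·12 = 324 ≡ 29, then 29·3 = 87 ≡ 28. So 3^41 ≡ 28 (mod 59).
Hence T⁻¹(3) = 28.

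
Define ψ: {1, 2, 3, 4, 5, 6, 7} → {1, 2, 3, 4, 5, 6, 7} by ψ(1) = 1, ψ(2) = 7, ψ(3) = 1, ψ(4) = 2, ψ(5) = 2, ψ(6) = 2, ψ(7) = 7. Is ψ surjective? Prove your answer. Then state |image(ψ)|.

No element maps to 3, so ψ is not surjective.
The image of ψ is {1, 2, 7}, which has 3 elements.

3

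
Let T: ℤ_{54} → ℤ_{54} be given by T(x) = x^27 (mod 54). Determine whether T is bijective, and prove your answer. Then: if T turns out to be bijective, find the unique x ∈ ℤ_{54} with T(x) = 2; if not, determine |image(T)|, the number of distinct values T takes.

T(0) = 0^27 = 0.
T(6): Repeated squaring mod 54: 6^1 ≡ 6, 6^2 ≡ 6² = 36, 6^4 ≡ 36² = 1296 ≡ 0, 6^8 ≡ 0² = 0, 6^16 ≡ 0² = 0. Since 27 = 16 + 8 + 2 + 1, 6^27 ≡ 0·0·36·6: 0·0 = 0, then 0·36 = 0, then 0·6 = 0. So 6^27 ≡ 0 (mod 54).
So T(0) = T(6) = 0 while 0 ≠ 6, hence T is not injective, hence not bijective.
Since T is not bijective, we determine |image(T)|. Computing x^27 mod 54 for each x (by repeated squaring, reducing mod 54 at every step), the values T(0), T(1), …, T(53) are: 0, 1, 26, 27, 28, 53, 0, 1, 26, 27, 28, 53, 0, 1, 26, 27, 28, 53, 0, 1, 26, 27, 28, 53, 0, 1, 26, 27, 28, 53, 0, 1, 26, 27, 28, 53, 0, 1, 26, 27, 28, 53, 0, 1, 26, 27, 28, 53, 0, 1, 26, 27, 28, 53.
The distinct values are {0, 1, 26, 27, 28, 53}; there are 6 of them.

6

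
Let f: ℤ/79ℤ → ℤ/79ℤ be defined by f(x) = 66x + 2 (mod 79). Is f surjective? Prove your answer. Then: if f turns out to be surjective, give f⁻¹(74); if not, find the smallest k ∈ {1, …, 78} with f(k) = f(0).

37

Since gcd(66, 79) = 1, 66 is invertible modulo 79. Euclid's algorithm: 79 = 1·66 + 13, 66 = 5·13 + 1; back-substituting gives 1 = 6·66 − 5·79, so 66⁻¹ ≡ 6 (mod 79).
For any y ∈ ℤ/79ℤ, x = 6(y − 2) mod 79 satisfies f(x) = 66·6(y − 2) + 2 ≡ y (since 66·6 ≡ 1 mod 79). So every y has a preimage.
Hence f is surjective.
Since f is surjective, we compute f⁻¹(74): solve 66x + 2 ≡ 74 (mod 79), i.e. 66x ≡ 72 (mod 79).
Multiplying by 66⁻¹ = 6 gives x ≡ 6·72 = 432 = 5·79 + 37 ≡ 37 (mod 79).
Check: f(37) = 66·37 + 2 = 2444 = 30·79 + 74 ≡ 74 (mod 79).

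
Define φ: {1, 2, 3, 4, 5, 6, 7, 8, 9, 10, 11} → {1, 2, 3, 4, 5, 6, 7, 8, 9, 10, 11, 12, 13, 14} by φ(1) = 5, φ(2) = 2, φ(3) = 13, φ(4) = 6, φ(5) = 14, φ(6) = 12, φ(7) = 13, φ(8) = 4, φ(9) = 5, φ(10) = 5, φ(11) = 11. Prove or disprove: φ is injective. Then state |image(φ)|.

8

φ(3) = 13 = φ(7) with 3 ≠ 7, so φ is not injective.
The image of φ is {2, 4, 5, 6, 11, 12, 13, 14}, which has 8 elements.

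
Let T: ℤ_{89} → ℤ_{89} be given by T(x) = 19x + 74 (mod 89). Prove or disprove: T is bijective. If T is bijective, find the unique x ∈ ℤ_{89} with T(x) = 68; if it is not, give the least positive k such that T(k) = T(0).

84

Suppose T(s) = T(t) in ℤ_{89}. Then 19s + 74 ≡ 19t + 74 (mod 89), hence 19(s − t) ≡ 0 (mod 89).
Since gcd(19, 89) = 1, 19 is invertible modulo 89, hence s − t ≡ 0 (mod 89), i.e. s = t.
We now compute 19⁻¹ mod 89 explicitly. Euclid's algorithm: 89 = 4·19 + 13, 19 = 1·13 + 6, 13 = 2·6 + 1; back-substituting gives 1 = 75·19 − 16·89, so 19⁻¹ ≡ 75 (mod 89).
For any y ∈ ℤ_{89}, x = 75(y − 74) mod 89 satisfies T(x) = 19·75(y − 74) + 74 ≡ y (since 19·75 ≡ 1 mod 89). So every y has a preimage.
So T is bijective.
Since T is bijective, we compute T⁻¹(68): solve 19x + 74 ≡ 68 (mod 89), i.e. 19x ≡ 83 (mod 89).
Multiplying by 19⁻¹ = 75 gives x ≡ 75·83 = 6225 = 69·89 + 84 ≡ 84 (mod 89).
Check: T(84) = 19·84 + 74 = 1670 = 18·89 + 68 ≡ 68 (mod 89).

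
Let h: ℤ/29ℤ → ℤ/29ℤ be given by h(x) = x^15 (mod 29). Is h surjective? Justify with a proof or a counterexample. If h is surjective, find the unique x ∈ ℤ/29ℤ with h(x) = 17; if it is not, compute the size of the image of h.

Since 29 is prime, the nonzero elements of ℤ/29ℤ form a cyclic group of order 28.
As gcd(15, 28) = 1, raising to the 15th power is a bijection on this group: if s^15 ≡ t^15 then (st^{−1})^15 = 1, and the only element of order dividing gcd(15, 28) = 1 is 1, so s = t.
With h(0) = 0 this makes h injective on all of ℤ/29ℤ, hence bijective (finite equal-size domain and codomain). In particular h is surjective.
Since h is surjective, we find the preimage of 17. The inverse of x ↦ x^15 on (ℤ/29ℤ)^× is x ↦ x^15, because 15·15 = 225 = 8·28 + 1 ≡ 1 (mod 28) and x^{28} = 1 for x ≠ 0 (Fermat). So h⁻¹(17) = 17^15 mod 29.
Repeated squaring mod 29: 17^1 ≡ 17, 17^2 ≡ 17² = 289 ≡ 28, 17^4 ≡ 28² = 784 ≡ 1, 17^8 ≡ 1² = 1. Since 15 = 8 + 4 + 2 + 1, 17^15 ≡ 1·1·28·17: 1·1 = 1, then 1·28 = 28, then 28·17 = 476 ≡ 12. So 17^15 ≡ 12 (mod 29).
Hence h⁻¹(17) = 12.

12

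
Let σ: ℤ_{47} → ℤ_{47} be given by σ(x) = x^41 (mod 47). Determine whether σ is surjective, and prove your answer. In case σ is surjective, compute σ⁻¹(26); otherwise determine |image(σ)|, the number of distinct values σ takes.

Since 47 is prime, the nonzero elements of ℤ_{47} form a cyclic group of order 46.
As gcd(41, 46) = 1, raising to the 41st power is a bijection on this group: if a^41 ≡ b^41 then (ab^{−1})^41 = 1, and the only element of order dividing gcd(41, 46) = 1 is 1, so a = b.
With σ(0) = 0 this makes σ injective on all of ℤ_{47}, hence bijective (finite equal-size domain and codomain). In particular σ is surjective.
Since σ is surjective, we find the preimage of 26. The inverse of x ↦ x^41 on (ℤ_{47})^× is x ↦ x^9, because 41·9 = 369 = 8·46 + 1 ≡ 1 (mod 46) and x^{46} = 1 for x ≠ 0 (Fermat). So σ⁻¹(26) = 26^9 mod 47.
Repeated squaring mod 47: 26^1 ≡ 26, 26^2 ≡ 26² = 676 ≡ 18, 26^4 ≡ 18² = 324 ≡ 42, 26^8 ≡ 42² = 1764 ≡ 25. Since 9 = 8 + 1, 26^9 ≡ 25·26: 25·26 = 650 ≡ 39. So 26^9 ≡ 39 (mod 47).
Hence σ⁻¹(26) = 39.

39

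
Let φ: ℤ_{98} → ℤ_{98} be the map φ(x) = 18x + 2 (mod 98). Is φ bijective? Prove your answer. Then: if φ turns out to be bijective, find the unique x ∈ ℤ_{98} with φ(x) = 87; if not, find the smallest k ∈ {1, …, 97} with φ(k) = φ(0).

49

We have gcd(18, 98) = 2 > 1. Taking a = 0 and b = 49: φ(0) = 2 and φ(49) = 18·49 + 2 = 884 ≡ 2 (mod 98).
So φ(0) = φ(49) while 0 ≠ 49, hence φ is not injective, hence not bijective.
Since φ is not bijective, we find the least positive k with φ(k) = φ(0): this means 18k ≡ 0 (mod 98), i.e. 98 ∣ 18k. Since gcd(18, 98) = 2, dividing through by 2 this holds exactly when 49 ∣ 9k, and as gcd(9, 49) = 1, exactly when 49 ∣ k.
The smallest positive such k is 49.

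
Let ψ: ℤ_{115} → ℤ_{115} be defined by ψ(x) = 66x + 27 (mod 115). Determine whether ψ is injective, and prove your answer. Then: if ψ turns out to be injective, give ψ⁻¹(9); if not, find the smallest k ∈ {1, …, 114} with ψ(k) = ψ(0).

If ψ(a) = ψ(b), then 66a ≡ 66b (mod 115). Because gcd(66, 115) = 1, we may cancel 66 to get a ≡ b (mod 115).
Thus ψ is injective.
We now compute 66⁻¹ mod 115 explicitly. Euclid's algorithm: 115 = 1·66 + 49, 66 = 1·49 + 17, 49 = 2·17 + 15, 17 = 1·15 + 2, 15 = 7·2 + 1; back-substituting gives 1 = 61·66 − 35·115, so 66⁻¹ ≡ 61 (mod 115).
Since ψ is injective, we find ψ⁻¹(9): we need 66x ≡ 9 − 27 ≡ 97 (mod 115). Using 66⁻¹ = 61: x ≡ 61·97 = 5917 = 51·115 + 52, so x = 52.
Check: ψ(52) = 66·52 + 27 = 3459 = 30·115 + 9 ≡ 9 (mod 115).

52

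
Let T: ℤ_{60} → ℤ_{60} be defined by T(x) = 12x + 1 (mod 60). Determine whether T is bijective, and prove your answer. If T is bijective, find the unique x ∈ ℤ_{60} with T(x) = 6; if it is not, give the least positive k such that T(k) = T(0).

We have gcd(12, 60) = 12 > 1. Taking u = 0 and v = 5: T(0) = 1 and T(5) = 12·5 + 1 = 61 ≡ 1 (mod 60).
So T(0) = T(5) while 0 ≠ 5, hence T is not injective, hence not bijective.
Since T is not bijective, we find the least positive k with T(k) = T(0): this means 12k ≡ 0 (mod 60), i.e. 60 ∣ 12k. Since gcd(12, 60) = 12, dividing through by 12 this holds exactly when 5 ∣ k.
The smallest positive such k is 5.

5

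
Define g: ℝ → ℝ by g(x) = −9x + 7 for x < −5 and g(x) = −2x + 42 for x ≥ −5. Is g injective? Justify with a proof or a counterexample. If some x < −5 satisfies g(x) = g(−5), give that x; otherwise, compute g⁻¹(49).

-7/2

Both pieces are strictly decreasing (slopes −9 and −2), so each is injective on its own interval.
The left piece maps (−∞, −5) onto (52, ∞); the right piece maps [−5, ∞) onto (−∞, 52].
These images are disjoint, so no value is attained by both pieces. Thus g is injective.
Because the two images are disjoint, no x < −5 has g(x) = g(−5), so we compute g⁻¹(49): 49 lies in (−∞, 52], so solve −2x + 42 = 49: x = (49 − 42)/(−2) = −7/2.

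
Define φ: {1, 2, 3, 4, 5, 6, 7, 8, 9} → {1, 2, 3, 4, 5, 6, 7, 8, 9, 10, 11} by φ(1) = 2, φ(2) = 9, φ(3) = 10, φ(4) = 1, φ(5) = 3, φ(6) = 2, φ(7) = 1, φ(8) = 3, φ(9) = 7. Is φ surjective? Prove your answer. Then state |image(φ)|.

6

No element maps to 4, so φ is not surjective.
The image of φ is {1, 2, 3, 7, 9, 10}, which has 6 elements.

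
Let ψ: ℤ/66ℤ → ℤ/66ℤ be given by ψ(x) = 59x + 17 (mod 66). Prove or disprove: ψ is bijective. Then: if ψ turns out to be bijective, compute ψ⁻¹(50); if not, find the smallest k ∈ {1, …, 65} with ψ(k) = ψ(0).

If ψ(s) = ψ(t), then 59s ≡ 59t (mod 66). Because gcd(59, 66) = 1, we may cancel 59 to get s ≡ t (mod 66).
We now compute 59⁻¹ mod 66 explicitly. Euclid's algorithm: 66 = 1·59 + 7, 59 = 8·7 + 3, 7 = 2·3 + 1; back-substituting gives 1 = 47·59 − 42·66, so 59⁻¹ ≡ 47 (mod 66).
For any y ∈ ℤ/66ℤ, x = 47(y − 17) mod 66 satisfies ψ(x) = 59·47(y − 17) + 17 ≡ y (since 59·47 ≡ 1 mod 66). So every y has a preimage.
So ψ is bijective.
Since ψ is bijective, we compute ψ⁻¹(50): solve 59x + 17 ≡ 50 (mod 66), i.e. 59x ≡ 33 (mod 66).
Multiplying by 59⁻¹ = 47 gives x ≡ 47·33 = 1551 = 23·66 + 33 ≡ 33 (mod 66).
Check: ψ(33) = 59·33 + 17 = 1964 = 29·66 + 50 ≡ 50 (mod 66).

33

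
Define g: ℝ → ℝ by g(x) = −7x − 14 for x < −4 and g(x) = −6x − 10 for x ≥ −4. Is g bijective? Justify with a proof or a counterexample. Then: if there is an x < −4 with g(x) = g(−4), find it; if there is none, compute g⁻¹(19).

-33/7

Both pieces are strictly decreasing (slopes −7 and −6), so each is injective on its own interval.
The left piece maps (−∞, −4) onto (14, ∞); the right piece maps [−4, ∞) onto (−∞, 14].
Since 14 = 14, the images partition ℝ: g is injective and surjective, hence bijective.
Because the two images are disjoint, no x < −4 has g(x) = g(−4), so we compute g⁻¹(19): 19 lies in (14, ∞), so solve −7x − 14 = 19: x = (19 + 14)/(−7) = −33/7.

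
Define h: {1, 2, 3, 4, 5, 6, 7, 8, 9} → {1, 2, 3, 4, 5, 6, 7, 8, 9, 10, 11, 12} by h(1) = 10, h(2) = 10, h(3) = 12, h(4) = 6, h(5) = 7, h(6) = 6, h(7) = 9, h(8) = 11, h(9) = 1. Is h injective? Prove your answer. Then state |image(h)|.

h(1) = 10 = h(2) with 1 ≠ 2, so h is not injective.
The image of h is {1, 6, 7, 9, 10, 11, 12}, which has 7 elements.

7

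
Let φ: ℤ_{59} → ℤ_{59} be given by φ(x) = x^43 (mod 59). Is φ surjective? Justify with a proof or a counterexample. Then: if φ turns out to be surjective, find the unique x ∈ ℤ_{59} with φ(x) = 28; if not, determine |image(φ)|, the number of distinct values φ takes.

Since 59 is prime, the nonzero elements of ℤ_{59} form a cyclic group of order 58.
As gcd(43, 58) = 1, raising to the 43rd power is a bijection on this group: if x_1^43 ≡ x_2^43 then (x_1x_2^{−1})^43 = 1, and the only element of order dividing gcd(43, 58) = 1 is 1, so x_1 = x_2.
With φ(0) = 0 this makes φ injective on all of ℤ_{59}, hence bijective (finite equal-size domain and codomain). In particular φ is surjective.
Since φ is surjective, we find the preimage of 28. The inverse of x ↦ x^43 on (ℤ_{59})^× is x ↦ x^27, because 43·27 = 1161 = 20·58 + 1 ≡ 1 (mod 58) and x^{58} = 1 for x ≠ 0 (Fermat). So φ⁻¹(28) = 28^27 mod 59.
Repeated squaring mod 59: 28^1 ≡ 28, 28^2 ≡ 28² = 784 ≡ 17, 28^4 ≡ 17² = 289 ≡ 53, 28^8 ≡ 53² = 2809 ≡ 36, 28^16 ≡ 36² = 1296 ≡ 57. Since 27 = 16 + 8 + 2 + 1, 28^27 ≡ 57·36·17·28: 57·36 = 2052 ≡ 46, then 46·17 = 782 ≡ 15, then 15·28 = 420 ≡ 7. So 28^27 ≡ 7 (mod 59).
Hence φ⁻¹(28) = 7.

7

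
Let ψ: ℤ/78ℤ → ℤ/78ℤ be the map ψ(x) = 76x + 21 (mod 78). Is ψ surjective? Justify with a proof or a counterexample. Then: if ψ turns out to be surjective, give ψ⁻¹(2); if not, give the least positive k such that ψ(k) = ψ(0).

Since gcd(76, 78) = 2, we have 76x ≡ 0 (mod 2) for all x, so ψ(x) ≡ 1 (mod 2).
But 0 ≢ 1 (mod 2), so 0 ∈ ℤ/78ℤ has no preimage. Therefore ψ is not surjective.
Since ψ is not surjective, we find the least positive k with ψ(k) = ψ(0): this means 76k ≡ 0 (mod 78), i.e. 78 ∣ 76k. Since gcd(76, 78) = 2, dividing through by 2 this holds exactly when 39 ∣ 38k, and as gcd(38, 39) = 1, exactly when 39 ∣ k.
The smallest positive such k is 39.

39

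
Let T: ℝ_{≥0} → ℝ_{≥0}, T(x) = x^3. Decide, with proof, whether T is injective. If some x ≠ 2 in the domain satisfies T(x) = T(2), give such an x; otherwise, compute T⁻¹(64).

4

On ℝ_{≥0}, x ↦ x^3 is strictly increasing, so T(s) = T(t) forces s = t. Therefore T is injective.
Since x ↦ x^3 is strictly increasing on ℝ_{≥0}, it is injective there, so no x ≠ 2 in the domain has T(x) = T(2). We therefore compute T⁻¹(64) = 64^{1/3} = 4 (indeed 4^3 = 64).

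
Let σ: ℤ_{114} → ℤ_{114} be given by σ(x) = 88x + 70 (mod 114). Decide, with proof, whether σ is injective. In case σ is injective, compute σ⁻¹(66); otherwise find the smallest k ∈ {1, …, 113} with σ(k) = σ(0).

57

We have gcd(88, 114) = 2 > 1. Taking x_1 = 0 and x_2 = 57: σ(0) = 70 and σ(57) = 88·57 + 70 = 5086 ≡ 70 (mod 114).
So σ(0) = σ(57) while 0 ≠ 57, hence σ is not injective.
Since σ is not injective, we find the least positive k with σ(k) = σ(0): this means 88k ≡ 0 (mod 114), i.e. 114 ∣ 88k. Since gcd(88, 114) = 2, dividing through by 2 this holds exactly when 57 ∣ 44k, and as gcd(44, 57) = 1, exactly when 57 ∣ k.
The smallest positive such k is 57.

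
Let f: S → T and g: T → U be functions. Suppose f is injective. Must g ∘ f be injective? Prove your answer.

not injective

No. Take S = T = U = {1, 2}, f = identity (injective), and g(x) = 1 for every x.
Then (g ∘ f)(1) = 1 = (g ∘ f)(2) with 1 ≠ 2, so g ∘ f is not injective.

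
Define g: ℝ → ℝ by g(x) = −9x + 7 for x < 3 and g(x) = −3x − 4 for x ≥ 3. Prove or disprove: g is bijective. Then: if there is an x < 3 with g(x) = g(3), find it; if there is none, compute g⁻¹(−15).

Both pieces are strictly decreasing (slopes −9 and −3), so each is injective on its own interval.
The left piece maps (−∞, 3) onto (−20, ∞); the right piece maps [3, ∞) onto (−∞, −13].
These images overlap. In particular g(3) = −13 (right piece), and solving −9x + 7 = −13 on the left piece gives x = 20/9 < 3.
So g(20/9) = g(3) with 20/9 ≠ 3, and g is not injective, hence not bijective. This x = 20/9 is the requested value below 3.

20/9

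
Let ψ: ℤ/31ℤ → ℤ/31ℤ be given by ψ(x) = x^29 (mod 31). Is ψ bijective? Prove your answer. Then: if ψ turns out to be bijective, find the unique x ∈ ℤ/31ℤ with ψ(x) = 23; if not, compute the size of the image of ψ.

Since 31 is prime, the nonzero elements of ℤ/31ℤ form a cyclic group of order 30.
As gcd(29, 30) = 1, raising to the 29th power is a bijection on this group: if a^29 ≡ b^29 then (ab^{−1})^29 = 1, and the only element of order dividing gcd(29, 30) = 1 is 1, so a = b.
With ψ(0) = 0 this makes ψ injective on all of ℤ/31ℤ, hence bijective (finite equal-size domain and codomain). In particular ψ is bijective.
Since ψ is bijective, we find the preimage of 23. The inverse of x ↦ x^29 on (ℤ/31ℤ)^× is x ↦ x^29, because 29·29 = 841 = 28·30 + 1 ≡ 1 (mod 30) and x^{30} = 1 for x ≠ 0 (Fermat). So ψ⁻¹(23) = 23^29 mod 31.
Repeated squaring mod 31: 23^1 ≡ 23, 23^2 ≡ 23² = 529 ≡ 2, 23^4 ≡ 2² = 4, 23^8 ≡ 4² = 16, 23^16 ≡ 16² = 256 ≡ 8. Since 29 = 16 + 8 + 4 + 1, 23^29 ≡ 8·16·4·23: 8·16 = 128 ≡ 4, then 4·4 = 16, then 16·23 = 368 ≡ 27. So 23^29 ≡ 27 (mod 31).
Hence ψ⁻¹(23) = 27.

27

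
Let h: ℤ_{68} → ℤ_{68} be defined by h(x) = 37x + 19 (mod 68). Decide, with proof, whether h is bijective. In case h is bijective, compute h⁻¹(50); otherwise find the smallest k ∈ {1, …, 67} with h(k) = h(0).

67

Recall: h is injective if h(s) = h(t) implies s = t.
Suppose h(s) = h(t) in ℤ_{68}. Then 37s + 19 ≡ 37t + 19 (mod 68), thus 37(s − t) ≡ 0 (mod 68).
Since gcd(37, 68) = 1, 37 is invertible modulo 68, thus s − t ≡ 0 (mod 68), i.e. s = t.
We now compute 37⁻¹ mod 68 explicitly. Euclid's algorithm: 68 = 1·37 + 31, 37 = 1·31 + 6, 31 = 5·6 + 1; back-substituting gives 1 = 57·37 − 31·68, so 37⁻¹ ≡ 57 (mod 68).
For any y ∈ ℤ_{68}, x = 57(y − 19) mod 68 satisfies h(x) = 37·57(y − 19) + 19 ≡ y (since 37·57 ≡ 1 mod 68). So every y has a preimage.
Thus h is bijective.
Since h is bijective, we compute h⁻¹(50): solve 37x + 19 ≡ 50 (mod 68), i.e. 37x ≡ 31 (mod 68).
Multiplying by 37⁻¹ = 57 gives x ≡ 57·31 = 1767 = 25·68 + 67 ≡ 67 (mod 68).
Check: h(67) = 37·67 + 19 = 2498 = 36·68 + 50 ≡ 50 (mod 68).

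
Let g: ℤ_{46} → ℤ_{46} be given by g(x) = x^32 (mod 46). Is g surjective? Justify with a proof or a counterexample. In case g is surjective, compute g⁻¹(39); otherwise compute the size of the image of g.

24

g(22): Repeated squaring mod 46: 22^1 ≡ 22, 22^2 ≡ 22² = 484 ≡ 24, 22^4 ≡ 24² = 576 ≡ 24, 22^8 ≡ 24² = 576 ≡ 24, 22^16 ≡ 24² = 576 ≡ 24, 22^32 ≡ 24² = 576 ≡ 24. So 22^32 ≡ 24 (mod 46).
g(24): Repeated squaring mod 46: 24^1 ≡ 24, 24^2 ≡ 24² = 576 ≡ 24, 24^4 ≡ 24² = 576 ≡ 24, 24^8 ≡ 24² = 576 ≡ 24, 24^16 ≡ 24² = 576 ≡ 24, 24^32 ≡ 24² = 576 ≡ 24. So 24^32 ≡ 24 (mod 46).
So g(22) = g(24) = 24 while 22 ≠ 24, therefore g is not injective.
A non-injective map from the 46-element set ℤ_{46} to itself takes at most 45 distinct values, so it cannot be surjective. Thus g is not surjective.
Since g is not surjective, we determine |image(g)|. Computing x^32 mod 46 for each x (by repeated squaring, reducing mod 46 at every step), the values g(0), g(1), …, g(45) are: 0, 1, 12, 31, 6, 9, 4, 13, 26, 41, 16, 25, 2, 39, 18, 3, 36, 27, 32, 29, 8, 35, 24, 23, 24, 35, 8, 29, 32, 27, 36, 3, 18, 39, 2, 25, 16, 41, 26, 13, 4, 9, 6, 31, 12, 1.
The distinct values are {0, 1, 2, 3, 4, 6, 8, 9, 12, 13, 16, 18, 23, 24, 25, 26, 27, 29, 31, 32, 35, 36, 39, 41}; there are 24 of them.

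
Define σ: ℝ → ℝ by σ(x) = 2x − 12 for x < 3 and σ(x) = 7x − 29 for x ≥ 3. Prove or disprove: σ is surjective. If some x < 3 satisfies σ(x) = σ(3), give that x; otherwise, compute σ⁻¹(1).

2

Both pieces are strictly increasing (slopes 2 and 7), so each is injective on its own interval.
The left piece maps (−∞, 3) onto (−∞, −6); the right piece maps [3, ∞) onto [−8, ∞).
The union (−∞, −6) ∪ [−8, ∞) covers ℝ, so σ is surjective.
For the follow-up: the images overlap, so an x < 3 with σ(x) = σ(3) exists. σ(3) = −8; solving 2x − 12 = −8 for x < 3 gives x = (−8 + 12)/2 = 2.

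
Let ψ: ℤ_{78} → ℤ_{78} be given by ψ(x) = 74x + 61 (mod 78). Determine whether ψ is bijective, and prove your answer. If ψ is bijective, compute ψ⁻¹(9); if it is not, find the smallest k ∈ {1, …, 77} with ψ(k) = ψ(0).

39

We have gcd(74, 78) = 2 > 1. Taking s = 0 and t = 39: ψ(0) = 61 and ψ(39) = 74·39 + 61 = 2947 ≡ 61 (mod 78).
So ψ(0) = ψ(39) while 0 ≠ 39, so ψ is not injective, hence not bijective.
Since ψ is not bijective, we find the least positive k with ψ(k) = ψ(0): this means 74k ≡ 0 (mod 78), i.e. 78 ∣ 74k. Since gcd(74, 78) = 2, dividing through by 2 this holds exactly when 39 ∣ 37k, and as gcd(37, 39) = 1, exactly when 39 ∣ k.
The smallest positive such k is 39.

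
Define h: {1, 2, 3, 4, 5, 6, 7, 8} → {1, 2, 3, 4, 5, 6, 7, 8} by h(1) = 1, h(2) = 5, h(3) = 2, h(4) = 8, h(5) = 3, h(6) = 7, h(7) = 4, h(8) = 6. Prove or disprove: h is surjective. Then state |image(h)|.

8

Every element of the codomain has a preimage: 1 = h(1), 2 = h(3), 3 = h(5), 4 = h(7), 5 = h(2), 6 = h(8), 7 = h(6), 8 = h(4).
Thus h is surjective.
The image of h is {1, 2, 3, 4, 5, 6, 7, 8}, which has 8 elements.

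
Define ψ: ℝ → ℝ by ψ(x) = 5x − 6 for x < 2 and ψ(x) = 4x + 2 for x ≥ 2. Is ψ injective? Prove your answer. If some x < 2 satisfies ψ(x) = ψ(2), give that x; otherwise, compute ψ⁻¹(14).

3

Both pieces are strictly increasing (slopes 5 and 4), so each is injective on its own interval.
The left piece maps (−∞, 2) onto (−∞, 4); the right piece maps [2, ∞) onto [10, ∞).
These images are disjoint, so no value is attained by both pieces. So ψ is injective.
Because the two images are disjoint, no x < 2 has ψ(x) = ψ(2), so we compute ψ⁻¹(14): 14 lies in [10, ∞), so solve 4x + 2 = 14: x = (14 − 2)/4 = 3.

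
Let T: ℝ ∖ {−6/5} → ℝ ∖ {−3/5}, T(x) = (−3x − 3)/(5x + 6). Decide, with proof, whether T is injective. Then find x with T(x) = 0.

Suppose T(u) = T(v). Cross-multiplying: (−3u − 3)(5v + 6) = (−3v − 3)(5u + 6).
Expanding both sides and cancelling the symmetric terms leaves −3·(u − v) = 0. Since −3 ≠ 0, u = v. Therefore T is injective.
Solving T(x) = 0: cross-multiplying gives −3x − 3 = 0(5x + 6), which rearranges to −3x = 3, so x = −1.

-1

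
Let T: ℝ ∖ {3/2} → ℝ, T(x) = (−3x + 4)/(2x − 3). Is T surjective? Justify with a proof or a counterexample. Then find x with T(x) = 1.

If T(x) = −3/2, cross-multiplying gives 2(−3x + 4) = −3(2x − 3), which simplifies to 8 = 9 — false.  So −3/2 has no preimage and T is not surjective.
Solving T(x) = 1: cross-multiplying gives −3x + 4 = 1(2x − 3), which rearranges to −5x = −7, so x = 7/5.

7/5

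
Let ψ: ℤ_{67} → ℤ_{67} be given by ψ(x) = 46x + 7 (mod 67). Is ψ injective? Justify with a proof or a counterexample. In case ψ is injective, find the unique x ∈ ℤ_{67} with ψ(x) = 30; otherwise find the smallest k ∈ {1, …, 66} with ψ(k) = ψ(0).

34

Recall that ψ is injective when ψ(a) = ψ(b) forces a = b.
Suppose ψ(a) = ψ(b) in ℤ_{67}. Then 46a + 7 ≡ 46b + 7 (mod 67), so 46(a − b) ≡ 0 (mod 67).
Since gcd(46, 67) = 1, 46 is invertible modulo 67, thus a − b ≡ 0 (mod 67), i.e. a = b.
Hence ψ is injective.
We now compute 46⁻¹ mod 67 explicitly. Euclid's algorithm: 67 = 1·46 + 21, 46 = 2·21 + 4, 21 = 5·4 + 1; back-substituting gives 1 = 51·46 − 35·67, so 46⁻¹ ≡ 51 (mod 67).
Since ψ is injective, we find ψ⁻¹(30): we need 46x ≡ 30 − 7 ≡ 23 (mod 67). Using 46⁻¹ = 51: x ≡ 51·23 = 1173 = 17·67 + 34, so x = 34.
Check: ψ(34) = 46·34 + 7 = 1571 = 23·67 + 30 ≡ 30 (mod 67).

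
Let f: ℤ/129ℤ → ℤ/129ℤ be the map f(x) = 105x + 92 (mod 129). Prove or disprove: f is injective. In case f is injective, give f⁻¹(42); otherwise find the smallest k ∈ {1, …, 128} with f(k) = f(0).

By definition, f is injective if f(s) = f(t) implies s = t.
We have gcd(105, 129) = 3 > 1. Taking s = 0 and t = 43: f(0) = 92 and f(43) = 105·43 + 92 = 4607 ≡ 92 (mod 129).
So f(0) = f(43) while 0 ≠ 43, thus f is not injective.
Since f is not injective, we find the least positive k with f(k) = f(0): this means 105k ≡ 0 (mod 129), i.e. 129 ∣ 105k. Since gcd(105, 129) = 3, dividing through by 3 this holds exactly when 43 ∣ 35k, and as gcd(35, 43) = 1, exactly when 43 ∣ k.
The smallest positive such k is 43.

43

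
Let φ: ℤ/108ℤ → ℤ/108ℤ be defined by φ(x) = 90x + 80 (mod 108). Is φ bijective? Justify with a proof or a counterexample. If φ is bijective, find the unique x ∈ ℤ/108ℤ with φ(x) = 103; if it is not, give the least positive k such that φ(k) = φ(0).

We have gcd(90, 108) = 18 > 1. Taking a = 0 and b = 6: φ(0) = 80 and φ(6) = 90·6 + 80 = 620 ≡ 80 (mod 108).
So φ(0) = φ(6) while 0 ≠ 6, therefore φ is not injective, hence not bijective.
Since φ is not bijective, we find the least positive k with φ(k) = φ(0): this means 90k ≡ 0 (mod 108), i.e. 108 ∣ 90k. Since gcd(90, 108) = 18, dividing through by 18 this holds exactly when 6 ∣ 5k, and as gcd(5, 6) = 1, exactly when 6 ∣ k.
The smallest positive such k is 6.

6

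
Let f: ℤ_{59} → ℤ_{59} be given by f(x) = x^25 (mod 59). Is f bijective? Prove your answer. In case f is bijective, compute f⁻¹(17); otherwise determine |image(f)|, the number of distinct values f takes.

45

Since 59 is prime, the nonzero elements of ℤ_{59} form a cyclic group of order 58.
As gcd(25, 58) = 1, raising to the 25th power is a bijection on this group: if u^25 ≡ v^25 then (uv^{−1})^25 = 1, and the only element of order dividing gcd(25, 58) = 1 is 1, so u = v.
With f(0) = 0 this makes f injective on all of ℤ_{59}, hence bijective (finite equal-size domain and codomain). In particular f is bijective.
Since f is bijective, we find the preimage of 17. The inverse of x ↦ x^25 on (ℤ_{59})^× is x ↦ x^7, because 25·7 = 175 = 3·58 + 1 ≡ 1 (mod 58) and x^{58} = 1 for x ≠ 0 (Fermat). So f⁻¹(17) = 17^7 mod 59.
Repeated squaring mod 59: 17^1 ≡ 17, 17^2 ≡ 17² = 289 ≡ 53, 17^4 ≡ 53² = 2809 ≡ 36. Since 7 = 4 + 2 + 1, 17^7 ≡ 36·53·17: 36·53 = 1908 ≡ 20, then 20·17 = 340 ≡ 45. So 17^7 ≡ 45 (mod 59).
Hence f⁻¹(17) = 45.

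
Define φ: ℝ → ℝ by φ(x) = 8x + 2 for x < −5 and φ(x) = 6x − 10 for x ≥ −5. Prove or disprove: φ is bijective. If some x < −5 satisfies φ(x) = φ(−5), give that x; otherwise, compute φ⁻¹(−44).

-21/4

Both pieces are strictly increasing (slopes 8 and 6), so each is injective on its own interval.
The left piece maps (−∞, −5) onto (−∞, −38); the right piece maps [−5, ∞) onto [−40, ∞).
These images overlap. In particular φ(−5) = −40 (right piece), and solving 8x + 2 = −40 on the left piece gives x = −21/4 < −5.
So φ(−21/4) = φ(−5) with −21/4 ≠ −5, and φ is not injective, hence not bijective. This x = −21/4 is the requested value below −5.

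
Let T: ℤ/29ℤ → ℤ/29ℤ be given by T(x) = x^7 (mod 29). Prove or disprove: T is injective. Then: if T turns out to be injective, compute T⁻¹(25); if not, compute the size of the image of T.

T(2): Repeated squaring mod 29: 2^1 ≡ 2, 2^2 ≡ 2² = 4, 2^4 ≡ 4² = 16. Since 7 = 4 + 2 + 1, 2^7 ≡ 16·4·2: 16·4 = 64 ≡ 6, then 6·2 = 12. So 2^7 ≡ 12 (mod 29).
T(3): Repeated squaring mod 29: 3^1 ≡ 3, 3^2 ≡ 3² = 9, 3^4 ≡ 9² = 81 ≡ 23. Since 7 = 4 + 2 + 1, 3^7 ≡ 23·9·3: 23·9 = 207 ≡ 4, then 4·3 = 12. So 3^7 ≡ 12 (mod 29).
So T(2) = T(3) = 12 while 2 ≠ 3, thus T is not injective.
Since T is not injective, we determine |image(T)|. Computing x^7 mod 29 for each x (by repeated squaring, reducing mod 29 at every step), the values T(0), T(1), …, T(28) are: 0, 1, 12, 12, 28, 28, 28, 1, 17, 28, 17, 12, 17, 28, 12, 17, 1, 12, 17, 12, 1, 12, 28, 1, 1, 1, 17, 17, 28.
The distinct values are {0, 1, 12, 17, 28}; there are 5 of them.

5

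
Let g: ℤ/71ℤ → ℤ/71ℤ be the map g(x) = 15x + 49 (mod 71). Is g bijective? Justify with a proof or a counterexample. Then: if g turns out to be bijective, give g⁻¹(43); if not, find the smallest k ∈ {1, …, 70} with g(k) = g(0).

28

Suppose g(u) = g(v) in ℤ/71ℤ. Then 15u + 49 ≡ 15v + 49 (mod 71), so 15(u − v) ≡ 0 (mod 71).
Since gcd(15, 71) = 1, 15 is invertible modulo 71, thus u − v ≡ 0 (mod 71), i.e. u = v.
We now compute 15⁻¹ mod 71 explicitly. Euclid's algorithm: 71 = 4·15 + 11, 15 = 1·11 + 4, 11 = 2·4 + 3, 4 = 1·3 + 1; back-substituting gives 1 = 19·15 − 4·71, so 15⁻¹ ≡ 19 (mod 71).
Then y ↦ 19(y − 49) is a two-sided inverse to g, so every y ∈ ℤ/71ℤ has a preimage.
Therefore g is bijective.
Since g is bijective, we compute g⁻¹(43): solve 15x + 49 ≡ 43 (mod 71), i.e. 15x ≡ 65 (mod 71).
Multiplying by 15⁻¹ = 19 gives x ≡ 19·65 = 1235 = 17·71 + 28 ≡ 28 (mod 71).
Check: g(28) = 15·28 + 49 = 469 = 6·71 + 43 ≡ 43 (mod 71).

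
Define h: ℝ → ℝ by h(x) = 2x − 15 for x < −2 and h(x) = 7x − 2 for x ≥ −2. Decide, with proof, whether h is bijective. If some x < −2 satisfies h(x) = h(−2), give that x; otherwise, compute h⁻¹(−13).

Both pieces are strictly increasing (slopes 2 and 7), so each is injective on its own interval.
The left piece maps (−∞, −2) onto (−∞, −19); the right piece maps [−2, ∞) onto [−16, ∞).
The images leave a gap (−19 has no preimage), so h is not surjective, hence not bijective.
Because the two images are disjoint, no x < −2 has h(x) = h(−2), so we compute h⁻¹(−13): −13 lies in [−16, ∞), so solve 7x − 2 = −13: x = (−13 + 2)/7 = −11/7.

-11/7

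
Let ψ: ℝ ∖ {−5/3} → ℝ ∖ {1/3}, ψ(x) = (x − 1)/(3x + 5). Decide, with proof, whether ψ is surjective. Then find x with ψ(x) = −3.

For any y ≠ 1/3, solving y(3x + 5) = x − 1 for x gives a well-defined x ≠ −5/3. So ψ is surjective.
Solving ψ(x) = −3: cross-multiplying gives x − 1 = −3(3x + 5), which rearranges to 10x = −14, so x = −7/5.

-7/5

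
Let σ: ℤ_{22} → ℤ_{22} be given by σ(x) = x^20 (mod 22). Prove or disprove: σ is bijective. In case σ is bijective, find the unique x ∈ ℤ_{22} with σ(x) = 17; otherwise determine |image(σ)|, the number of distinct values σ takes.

σ(1) = 1^20 = 1.
σ(3): Repeated squaring mod 22: 3^1 ≡ 3, 3^2 ≡ 3² = 9, 3^4 ≡ 9² = 81 ≡ 15, 3^8 ≡ 15² = 225 ≡ 5, 3^16 ≡ 5² = 25 ≡ 3. Since 20 = 16 + 4, 3^20 ≡ 3·15: 3·15 = 45 ≡ 1. So 3^20 ≡ 1 (mod 22).
So σ(1) = σ(3) = 1 while 1 ≠ 3, hence σ is not injective, hence not bijective.
Since σ is not bijective, we determine |image(σ)|. Computing x^20 mod 22 for each x (by repeated squaring, reducing mod 22 at every step), the values σ(0), σ(1), …, σ(21) are: 0, 1, 12, 1, 12, 1, 12, 1, 12, 1, 12, 11, 12, 1, 12, 1, 12, 1, 12, 1, 12, 1.
The distinct values are {0, 1, 11, 12}; there are 4 of them.

4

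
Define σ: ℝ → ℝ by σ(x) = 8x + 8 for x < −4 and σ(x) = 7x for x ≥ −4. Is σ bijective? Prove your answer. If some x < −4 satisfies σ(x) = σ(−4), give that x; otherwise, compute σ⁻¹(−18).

Both pieces are strictly increasing (slopes 8 and 7), so each is injective on its own interval.
The left piece maps (−∞, −4) onto (−∞, −24); the right piece maps [−4, ∞) onto [−28, ∞).
These images overlap. In particular σ(−4) = −28 (right piece), and solving 8x + 8 = −28 on the left piece gives x = −9/2 < −4.
So σ(−9/2) = σ(−4) with −9/2 ≠ −4, and σ is not injective, hence not bijective. This x = −9/2 is the requested value below −4.

-9/2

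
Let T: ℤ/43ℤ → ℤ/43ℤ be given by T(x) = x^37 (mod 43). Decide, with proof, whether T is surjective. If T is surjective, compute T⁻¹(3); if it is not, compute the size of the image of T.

5

Since 43 is prime, the nonzero elements of ℤ/43ℤ form a cyclic group of order 42.
As gcd(37, 42) = 1, raising to the 37th power is a bijection on this group: if a^37 ≡ b^37 then (ab^{−1})^37 = 1, and the only element of order dividing gcd(37, 42) = 1 is 1, so a = b.
With T(0) = 0 this makes T injective on all of ℤ/43ℤ, hence bijective (finite equal-size domain and codomain). In particular T is surjective.
Since T is surjective, we find the preimage of 3. The inverse of x ↦ x^37 on (ℤ/43ℤ)^× is x ↦ x^25, because 37·25 = 925 = 22·42 + 1 ≡ 1 (mod 42) and x^{42} = 1 for x ≠ 0 (Fermat). So T⁻¹(3) = 3^25 mod 43.
Repeated squaring mod 43: 3^1 ≡ 3, 3^2 ≡ 3² = 9, 3^4 ≡ 9² = 81 ≡ 38, 3^8 ≡ 38² = 1444 ≡ 25, 3^16 ≡ 25² = 625 ≡ 23. Since 25 = 16 + 8 + 1, 3^25 ≡ 23·25·3: 23·25 = 575 ≡ 16, then 16·3 = 48 ≡ 5. So 3^25 ≡ 5 (mod 43).
Hence T⁻¹(3) = 5.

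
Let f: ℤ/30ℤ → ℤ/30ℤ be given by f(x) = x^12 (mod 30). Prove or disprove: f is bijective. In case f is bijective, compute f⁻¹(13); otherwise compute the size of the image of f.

f(2): Repeated squaring mod 30: 2^1 ≡ 2, 2^2 ≡ 2² = 4, 2^4 ≡ 4² = 16, 2^8 ≡ 16² = 256 ≡ 16. Since 12 = 8 + 4, 2^12 ≡ 16·16: 16·16 = 256 ≡ 16. So 2^12 ≡ 16 (mod 30).
f(4): Repeated squaring mod 30: 4^1 ≡ 4, 4^2 ≡ 4² = 16, 4^4 ≡ 16² = 256 ≡ 16, 4^8 ≡ 16² = 256 ≡ 16. Since 12 = 8 + 4, 4^12 ≡ 16·16: 16·16 = 256 ≡ 16. So 4^12 ≡ 16 (mod 30).
So f(2) = f(4) = 16 while 2 ≠ 4, hence f is not injective, hence not bijective.
Since f is not bijective, we determine |image(f)|. Computing x^12 mod 30 for each x (by repeated squaring, reducing mod 30 at every step), the values f(0), f(1), …, f(29) are: 0, 1, 16, 21, 16, 25, 6, 1, 16, 21, 10, 1, 6, 1, 16, 15, 16, 1, 6, 1, 10, 21, 16, 1, 6, 25, 16, 21, 16, 1.
The distinct values are {0, 1, 6, 10, 15, 16, 21, 25}; there are 8 of them.

8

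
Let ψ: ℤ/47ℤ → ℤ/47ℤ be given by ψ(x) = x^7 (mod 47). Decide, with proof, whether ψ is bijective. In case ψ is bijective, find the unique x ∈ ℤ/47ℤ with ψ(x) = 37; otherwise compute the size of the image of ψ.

Since 47 is prime, the nonzero elements of ℤ/47ℤ form a cyclic group of order 46.
As gcd(7, 46) = 1, raising to the 7th power is a bijection on this group: if u^7 ≡ v^7 then (uv^{−1})^7 = 1, and the only element of order dividing gcd(7, 46) = 1 is 1, so u = v.
With ψ(0) = 0 this makes ψ injective on all of ℤ/47ℤ, hence bijective (finite equal-size domain and codomain). In particular ψ is bijective.
Since ψ is bijective, we find the preimage of 37. The inverse of x ↦ x^7 on (ℤ/47ℤ)^× is x ↦ x^33, because 7·33 = 231 = 5·46 + 1 ≡ 1 (mod 46) and x^{46} = 1 for x ≠ 0 (Fermat). So ψ⁻¹(37) = 37^33 mod 47.
Repeated squaring mod 47: 37^1 ≡ 37, 37^2 ≡ 37² = 1369 ≡ 6, 37^4 ≡ 6² = 36, 37^8 ≡ 36² = 1296 ≡ 27, 37^16 ≡ 27² = 729 ≡ 24, 37^32 ≡ 24² = 576 ≡ 12. Since 33 = 32 + 1, 37^33 ≡ 12·37: 12·37 = 444 ≡ 21. So 37^33 ≡ 21 (mod 47).
Hence ψ⁻¹(37) = 21.

21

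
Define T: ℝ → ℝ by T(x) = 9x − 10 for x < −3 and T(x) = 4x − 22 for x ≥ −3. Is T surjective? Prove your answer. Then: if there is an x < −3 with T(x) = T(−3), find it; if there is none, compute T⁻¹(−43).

-11/3

Both pieces are strictly increasing (slopes 9 and 4), so each is injective on its own interval.
The left piece maps (−∞, −3) onto (−∞, −37); the right piece maps [−3, ∞) onto [−34, ∞).
The union (−∞, −37) ∪ [−34, ∞) omits the interval between −37 and −34; in particular −37 has no preimage. So T is not surjective.
Because the two images are disjoint, no x < −3 has T(x) = T(−3), so we compute T⁻¹(−43): −43 lies in (−∞, −37), so solve 9x − 10 = −43: x = (−43 + 10)/9 = −11/3.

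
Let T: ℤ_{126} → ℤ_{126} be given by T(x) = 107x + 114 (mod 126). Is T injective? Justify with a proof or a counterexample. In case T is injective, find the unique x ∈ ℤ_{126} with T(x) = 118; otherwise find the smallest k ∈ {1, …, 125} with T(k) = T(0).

86

Recall that injectivity means: for all u, v in the domain, T(u) = T(v) implies u = v.
If T(u) = T(v), then 107u ≡ 107v (mod 126). Because gcd(107, 126) = 1, we may cancel 107 to get u ≡ v (mod 126).
Thus T is injective.
We now compute 107⁻¹ mod 126 explicitly. Euclid's algorithm: 126 = 1·107 + 19, 107 = 5·19 + 12, 19 = 1·12 + 7, 12 = 1·7 + 5, 7 = 1·5 + 2, 5 = 2·2 + 1; back-substituting gives 1 = 53·107 − 45·126, so 107⁻¹ ≡ 53 (mod 126).
Since T is injective, we find T⁻¹(118): we need 107x ≡ 118 − 114 ≡ 4 (mod 126). Using 107⁻¹ = 53: x ≡ 53·4 = 212 = 1·126 + 86, so x = 86.
Check: T(86) = 107·86 + 114 = 9316 = 73·126 + 118 ≡ 118 (mod 126).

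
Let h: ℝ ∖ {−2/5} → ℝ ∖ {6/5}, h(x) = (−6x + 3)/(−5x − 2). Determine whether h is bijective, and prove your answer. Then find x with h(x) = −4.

-5/26

Suppose h(u) = h(v). Cross-multiplying: (−6u + 3)(−5v − 2) = (−6v + 3)(−5u − 2).
Expanding both sides and cancelling the symmetric terms leaves 27·(u − v) = 0. Since 27 ≠ 0, u = v. So h is injective.
For any y ≠ 6/5, solving y(−5x − 2) = −6x + 3 for x gives a well-defined x ≠ −2/5. So h is surjective.
Thus h is bijective.
Solving h(x) = −4: cross-multiplying gives −6x + 3 = −4(−5x − 2), which rearranges to −26x = 5, so x = −5/26.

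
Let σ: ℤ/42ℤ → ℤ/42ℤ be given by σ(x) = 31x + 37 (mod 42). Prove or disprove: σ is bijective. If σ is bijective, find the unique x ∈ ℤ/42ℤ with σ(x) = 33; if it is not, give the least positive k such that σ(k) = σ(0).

8

Suppose σ(a) = σ(b) in ℤ/42ℤ. Then 31a + 37 ≡ 31b + 37 (mod 42), therefore 31(a − b) ≡ 0 (mod 42).
Since gcd(31, 42) = 1, 31 is invertible modulo 42, so a − b ≡ 0 (mod 42), i.e. a = b.
We now compute 31⁻¹ mod 42 explicitly. Euclid's algorithm: 42 = 1·31 + 11, 31 = 2·11 + 9, 11 = 1·9 + 2, 9 = 4·2 + 1; back-substituting gives 1 = 19·31 − 14·42, so 31⁻¹ ≡ 19 (mod 42).
For any y ∈ ℤ/42ℤ, x = 19(y − 37) mod 42 satisfies σ(x) = 31·19(y − 37) + 37 ≡ y (since 31·19 ≡ 1 mod 42). So every y has a preimage.
So σ is bijective.
Since σ is bijective, we compute σ⁻¹(33): solve 31x + 37 ≡ 33 (mod 42), i.e. 31x ≡ 38 (mod 42).
Multiplying by 31⁻¹ = 19 gives x ≡ 19·38 = 722 = 17·42 + 8 ≡ 8 (mod 42).
Check: σ(8) = 31·8 + 37 = 285 = 6·42 + 33 ≡ 33 (mod 42).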